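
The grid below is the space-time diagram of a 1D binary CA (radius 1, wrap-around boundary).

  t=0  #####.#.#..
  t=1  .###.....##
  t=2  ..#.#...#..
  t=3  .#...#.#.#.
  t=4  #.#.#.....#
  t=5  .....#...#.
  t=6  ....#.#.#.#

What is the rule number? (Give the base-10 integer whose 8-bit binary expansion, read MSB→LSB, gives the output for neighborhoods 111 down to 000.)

146

  ###|#  b7=1 t=0,i=1
  ##.|.  b6=0 t=0,i=4
  #.#|.  b5=0 t=0,i=5
  #..|#  b4=1 t=0,i=9
  .##|.  b3=0 t=0,i=0
  .#.|.  b2=0 t=0,i=6
  ..#|#  b1=1 t=0,i=10
  ...|.  b0=0 t=1,i=5
  bits 10010010 = 146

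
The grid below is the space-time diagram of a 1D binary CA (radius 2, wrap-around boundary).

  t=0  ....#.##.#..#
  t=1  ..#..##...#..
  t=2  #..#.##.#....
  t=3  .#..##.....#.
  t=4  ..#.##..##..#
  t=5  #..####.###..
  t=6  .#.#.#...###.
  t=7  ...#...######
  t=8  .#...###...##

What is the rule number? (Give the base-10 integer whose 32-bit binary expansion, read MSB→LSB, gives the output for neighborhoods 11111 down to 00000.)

  [31] ##### => .  t=7,i=9
  [30] ####. => #  t=5,i=5
  [29] ###.# => .  t=5,i=6
  [28] ###.. => #  t=5,i=10
  [27] ##.## => .  t=5,i=7
  [26] ##.#. => .  t=0,i=8
  [25] ##..# => #  t=4,i=6
  [24] ##... => .  t=1,i=7
  [23] #.### => .  t=5,i=8
  [22] #.##. => #  t=0,i=6
  [21] #.#.# => #  t=6,i=3
  [20] #.#.. => .  t=0,i=9
  [19] #..## => .  t=1,i=4
  [18] #..#. => .  t=0,i=11
  [17] #...# => #  t=1,i=8
  [16] #.... => .  t=0,i=1
  [15] .#### => .  t=5,i=4
  [14] .###. => #  t=5,i=9
  [13] .##.# => .  t=0,i=7
  [12] .##.. => #  t=1,i=6
  [11] .#.## => #  t=0,i=5
  [10] .#.#. => .  t=6,i=2
  [9] .#..# => #  t=0,i=10
  [8] .#... => .  t=0,i=0
  [7] ..### => #  t=5,i=3
  [6] ..##. => #  t=1,i=5
  [5] ..#.# => .  t=0,i=4
  [4] ..#.. => .  t=0,i=12
  [3] ...## => #  t=6,i=8
  [2] ...#. => .  t=0,i=3
  [1] ....# => #  t=0,i=2
  [0] ..... => #  t=3,i=8
  bits 01010010011000100101101011001011 = 1382177483

1382177483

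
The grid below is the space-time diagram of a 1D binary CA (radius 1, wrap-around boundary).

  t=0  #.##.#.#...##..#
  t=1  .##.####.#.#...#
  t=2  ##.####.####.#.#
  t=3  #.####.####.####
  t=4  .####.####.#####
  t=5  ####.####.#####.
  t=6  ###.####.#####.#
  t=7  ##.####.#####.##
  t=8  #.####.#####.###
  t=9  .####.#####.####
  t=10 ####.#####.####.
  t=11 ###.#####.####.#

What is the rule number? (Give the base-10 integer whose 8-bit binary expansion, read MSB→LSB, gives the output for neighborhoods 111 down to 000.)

  ### -> #   bit 7 = 1  t=1,i=5
  ##. -> .   bit 6 = 0  t=0,i=0
  #.# -> #   bit 5 = 1  t=0,i=1
  #.. -> .   bit 4 = 0  t=0,i=8
  .## -> #   bit 3 = 1  t=0,i=2
  .#. -> #   bit 2 = 1  t=0,i=5
  ..# -> .   bit 1 = 0  t=0,i=10
  ... -> #   bit 0 = 1  t=0,i=9
  bits 10101101 = 173

173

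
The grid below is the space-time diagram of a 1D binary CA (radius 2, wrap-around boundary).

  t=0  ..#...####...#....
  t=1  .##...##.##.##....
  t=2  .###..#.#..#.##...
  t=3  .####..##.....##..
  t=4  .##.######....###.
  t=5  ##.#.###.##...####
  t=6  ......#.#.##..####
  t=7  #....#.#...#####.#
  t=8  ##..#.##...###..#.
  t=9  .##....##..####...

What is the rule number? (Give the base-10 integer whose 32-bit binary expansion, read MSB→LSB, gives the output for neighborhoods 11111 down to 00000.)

2602095828

  nb #####: next=#  (t=4,i=6, bit31=1)
  nb ####.: next=.  (t=0,i=8, bit30=0)
  nb ###.#: next=.  (t=5,i=1, bit29=0)
  nb ###..: next=#  (t=0,i=9, bit28=1)
  nb ##.##: next=#  (t=1,i=8, bit27=1)
  nb ##.#.: next=.  (t=5,i=2, bit26=0)
  nb ##..#: next=#  (t=2,i=4, bit25=1)
  nb ##...: next=#  (t=0,i=10, bit24=1)
  nb #.###: next=.  (t=4,i=4, bit23=0)
  nb #.##.: next=.  (t=1,i=9, bit22=0)
  nb #.#.#: next=.  (t=5,i=3, bit21=0)
  nb #.#..: next=#  (t=2,i=8, bit20=1)
  nb #..##: next=#  (t=3,i=6, bit19=1)
  nb #..#.: next=.  (t=2,i=5, bit18=0)
  nb #...#: next=.  (t=0,i=4, bit17=0)
  nb #....: next=.  (t=0,i=15, bit16=0)
  nb .####: next=#  (t=0,i=7, bit15=1)
  nb .###.: next=#  (t=2,i=2, bit14=1)
  nb .##.#: next=.  (t=1,i=7, bit13=0)
  nb .##..: next=#  (t=1,i=2, bit12=1)
  nb .#.##: next=.  (t=2,i=12, bit11=0)
  nb .#.#.: next=#  (t=2,i=7, bit10=1)
  nb .#..#: next=.  (t=2,i=9, bit9=0)
  nb .#...: next=.  (t=0,i=3, bit8=0)
  nb ..###: next=#  (t=0,i=6, bit7=1)
  nb ..##.: next=#  (t=1,i=1, bit6=1)
  nb ..#.#: next=.  (t=2,i=6, bit5=0)
  nb ..#..: next=#  (t=0,i=2, bit4=1)
  nb ...##: next=.  (t=0,i=5, bit3=0)
  nb ...#.: next=#  (t=0,i=1, bit2=1)
  nb ....#: next=.  (t=0,i=0, bit1=0)
  nb .....: next=.  (t=0,i=16, bit0=0)
  bits 10011011000110001101010011010100 = 2602095828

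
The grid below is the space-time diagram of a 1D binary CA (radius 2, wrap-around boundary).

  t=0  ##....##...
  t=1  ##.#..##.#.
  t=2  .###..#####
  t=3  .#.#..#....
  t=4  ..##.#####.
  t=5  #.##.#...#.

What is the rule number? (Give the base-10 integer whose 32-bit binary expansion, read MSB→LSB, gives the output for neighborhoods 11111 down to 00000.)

  #####|.  b31=0 t=2,i=8
  ####.|.  b30=0 t=2,i=9
  ###.#|.  b29=0 t=2,i=10
  ###..|#  b28=1 t=2,i=3
  ##.##|.  b27=0 t=2,i=0
  ##.#.|#  b26=1 t=1,i=2
  ##..#|.  b25=0 t=2,i=4
  ##...|.  b24=0 t=0,i=2
  #.###|#  b23=1 t=2,i=1
  #.##.|.  b22=0 t=1,i=0
  #.#.#|#  b21=1 t=1,i=9
  #.#..|#  b20=1 t=1,i=3
  #..##|.  b19=0 t=1,i=5
  #..#.|#  b18=1 t=3,i=5
  #...#|#  b17=1 t=0,i=9
  #....|#  b16=1 t=0,i=3
  .####|.  b15=0 t=2,i=7
  .###.|.  b14=0 t=2,i=2
  .##.#|#  b13=1 t=1,i=1
  .##..|#  b12=1 t=0,i=1
  .#.##|#  b11=1 t=1,i=10
  .#.#.|#  b10=1 t=3,i=2
  .#..#|.  b9=0 t=1,i=4
  .#...|#  b8=1 t=3,i=7
  ..###|#  b7=1 t=2,i=6
  ..##.|#  b6=1 t=0,i=0
  ..#.#|.  b5=0 t=3,i=1
  ..#..|#  b4=1 t=3,i=6
  ...##|.  b3=0 t=0,i=5
  ...#.|.  b2=0 t=3,i=0
  ....#|.  b1=0 t=0,i=4
  .....|#  b0=1 t=3,i=9
  bits 00010100101101110011110111010001 = 347553233

347553233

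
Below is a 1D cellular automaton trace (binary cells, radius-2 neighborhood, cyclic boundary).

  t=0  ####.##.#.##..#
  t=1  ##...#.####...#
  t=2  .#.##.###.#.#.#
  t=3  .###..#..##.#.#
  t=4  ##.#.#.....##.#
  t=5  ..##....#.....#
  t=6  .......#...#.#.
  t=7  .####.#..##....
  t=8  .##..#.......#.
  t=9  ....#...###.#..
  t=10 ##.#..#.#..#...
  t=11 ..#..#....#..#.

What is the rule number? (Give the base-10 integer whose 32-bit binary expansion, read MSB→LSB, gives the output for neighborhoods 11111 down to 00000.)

  ##### -> #   bit 31 = 1  t=0,i=1
  ####. -> .   bit 30 = 0  t=0,i=2
  ###.# -> .   bit 29 = 0  t=0,i=3
  ###.. -> #   bit 28 = 1  t=1,i=1
  ##.## -> .   bit 27 = 0  t=0,i=4
  ##.#. -> #   bit 26 = 1  t=0,i=7
  ##..# -> .   bit 25 = 0  t=0,i=12
  ##... -> .   bit 24 = 0  t=1,i=2
  #.### -> #   bit 23 = 1  t=1,i=7
  #.##. -> #   bit 22 = 1  t=0,i=5
  #.#.# -> #   bit 21 = 1  t=0,i=8
  #.#.. -> .   bit 20 = 0  t=4,i=5
  #..## -> .   bit 19 = 0  t=0,i=13
  #..#. -> #   bit 18 = 1  t=3,i=5
  #...# -> #   bit 17 = 1  t=1,i=3
  #.... -> .   bit 16 = 0  t=4,i=7
  .#### -> #   bit 15 = 1  t=0,i=0
  .###. -> .   bit 14 = 0  t=1,i=0
  .##.# -> .   bit 13 = 0  t=0,i=6
  .##.. -> .   bit 12 = 0  t=0,i=11
  .#.## -> #   bit 11 = 1  t=0,i=9
  .#.#. -> .   bit 10 = 0  t=2,i=0
  .#..# -> .   bit 9 = 0  t=3,i=7
  .#... -> .   bit 8 = 0  t=4,i=6
  ..### -> #   bit 7 = 1  t=0,i=14
  ..##. -> .   bit 6 = 0  t=3,i=9
  ..#.# -> .   bit 5 = 0  t=1,i=5
  ..#.. -> .   bit 4 = 0  t=3,i=6
  ...## -> .   bit 3 = 0  t=1,i=13
  ...#. -> #   bit 2 = 1  t=1,i=4
  ....# -> .   bit 1 = 0  t=4,i=9
  ..... -> #   bit 0 = 1  t=4,i=8
  bits 10010100111001101000100010000101 = 2498136197

2498136197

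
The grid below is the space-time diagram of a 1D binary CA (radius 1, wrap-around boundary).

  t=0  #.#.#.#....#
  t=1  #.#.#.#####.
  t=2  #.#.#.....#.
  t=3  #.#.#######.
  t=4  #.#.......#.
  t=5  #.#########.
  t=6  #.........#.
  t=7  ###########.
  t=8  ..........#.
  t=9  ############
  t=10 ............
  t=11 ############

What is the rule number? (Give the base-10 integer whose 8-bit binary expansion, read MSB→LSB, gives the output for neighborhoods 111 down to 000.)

  nb ###: next=.  (t=1,i=7, bit7=0)
  nb ##.: next=#  (t=0,i=0, bit6=1)
  nb #.#: next=.  (t=0,i=1, bit5=0)
  nb #..: next=#  (t=0,i=7, bit4=1)
  nb .##: next=.  (t=0,i=11, bit3=0)
  nb .#.: next=#  (t=0,i=2, bit2=1)
  nb ..#: next=#  (t=0,i=10, bit1=1)
  nb ...: next=#  (t=0,i=8, bit0=1)
  bits 01010111 = 87

87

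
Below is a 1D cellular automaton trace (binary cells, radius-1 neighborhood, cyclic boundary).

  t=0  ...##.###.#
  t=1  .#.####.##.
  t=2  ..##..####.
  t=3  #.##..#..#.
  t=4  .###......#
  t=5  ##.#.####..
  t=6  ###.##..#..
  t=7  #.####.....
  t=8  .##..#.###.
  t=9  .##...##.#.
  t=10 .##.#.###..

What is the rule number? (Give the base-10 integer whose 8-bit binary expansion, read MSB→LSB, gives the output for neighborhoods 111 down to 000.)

  ### -> .   bit 7 = 0  t=0,i=7
  ##. -> #   bit 6 = 1  t=0,i=4
  #.# -> #   bit 5 = 1  t=0,i=5
  #.. -> .   bit 4 = 0  t=0,i=0
  .## -> #   bit 3 = 1  t=0,i=3
  .#. -> .   bit 2 = 0  t=0,i=10
  ..# -> .   bit 1 = 0  t=0,i=2
  ... -> #   bit 0 = 1  t=0,i=1
  bits 01101001 = 105

105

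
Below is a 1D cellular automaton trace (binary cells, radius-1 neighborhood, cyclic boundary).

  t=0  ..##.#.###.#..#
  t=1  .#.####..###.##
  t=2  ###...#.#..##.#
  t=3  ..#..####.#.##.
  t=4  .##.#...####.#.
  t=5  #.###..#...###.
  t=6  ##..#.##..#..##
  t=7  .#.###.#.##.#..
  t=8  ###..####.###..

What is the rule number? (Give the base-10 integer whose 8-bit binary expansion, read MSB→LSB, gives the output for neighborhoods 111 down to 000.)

  [7] ### => .  t=0,i=8
  [6] ##. => #  t=0,i=3
  [5] #.# => #  t=0,i=4
  [4] #.. => .  t=0,i=0
  [3] .## => .  t=0,i=2
  [2] .#. => #  t=0,i=5
  [1] ..# => #  t=0,i=1
  [0] ... => .  t=2,i=4
  bits 01100110 = 102

102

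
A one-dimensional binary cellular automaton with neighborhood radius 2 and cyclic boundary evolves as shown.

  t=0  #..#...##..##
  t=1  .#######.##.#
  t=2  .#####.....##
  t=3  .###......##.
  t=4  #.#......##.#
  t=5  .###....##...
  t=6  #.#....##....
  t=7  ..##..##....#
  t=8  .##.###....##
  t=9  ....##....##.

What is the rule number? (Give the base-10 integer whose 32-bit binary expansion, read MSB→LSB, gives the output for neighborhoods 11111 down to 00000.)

  ##### -> #   bit 31 = 1  t=1,i=3
  ####. -> .   bit 30 = 0  t=1,i=6
  ###.# -> .   bit 29 = 0  t=1,i=7
  ###.. -> .   bit 28 = 0  t=0,i=0
  ##.## -> .   bit 27 = 0  t=1,i=8
  ##.#. -> #   bit 26 = 1  t=1,i=11
  ##..# -> #   bit 25 = 1  t=0,i=1
  ##... -> .   bit 24 = 0  t=2,i=6
  #.### -> #   bit 23 = 1  t=1,i=1
  #.##. -> .   bit 22 = 0  t=1,i=9
  #.#.# -> #   bit 21 = 1  t=1,i=12
  #.#.. -> #   bit 20 = 1  t=4,i=2
  #..## -> #   bit 19 = 1  t=0,i=10
  #..#. -> #   bit 18 = 1  t=0,i=2
  #...# -> #   bit 17 = 1  t=0,i=5
  #.... -> .   bit 16 = 0  t=2,i=7
  .#### -> #   bit 15 = 1  t=1,i=2
  .###. -> #   bit 14 = 1  t=0,i=12
  .##.# -> .   bit 13 = 0  t=1,i=10
  .##.. -> .   bit 12 = 0  t=0,i=8
  .#.## -> .   bit 11 = 0  t=1,i=0
  .#.#. -> .   bit 10 = 0  t=6,i=1
  .#..# -> .   bit 9 = 0  t=7,i=0
  .#... -> #   bit 8 = 1  t=0,i=4
  ..### -> .   bit 7 = 0  t=0,i=11
  ..##. -> #   bit 6 = 1  t=0,i=7
  ..#.# -> .   bit 5 = 0  t=6,i=0
  ..#.. -> #   bit 4 = 1  t=0,i=3
  ...## -> #   bit 3 = 1  t=0,i=6
  ...#. -> #   bit 2 = 1  t=6,i=12
  ....# -> .   bit 1 = 0  t=2,i=9
  ..... -> .   bit 0 = 0  t=2,i=8
  bits 10000110101111101100000101011100 = 2260648284

2260648284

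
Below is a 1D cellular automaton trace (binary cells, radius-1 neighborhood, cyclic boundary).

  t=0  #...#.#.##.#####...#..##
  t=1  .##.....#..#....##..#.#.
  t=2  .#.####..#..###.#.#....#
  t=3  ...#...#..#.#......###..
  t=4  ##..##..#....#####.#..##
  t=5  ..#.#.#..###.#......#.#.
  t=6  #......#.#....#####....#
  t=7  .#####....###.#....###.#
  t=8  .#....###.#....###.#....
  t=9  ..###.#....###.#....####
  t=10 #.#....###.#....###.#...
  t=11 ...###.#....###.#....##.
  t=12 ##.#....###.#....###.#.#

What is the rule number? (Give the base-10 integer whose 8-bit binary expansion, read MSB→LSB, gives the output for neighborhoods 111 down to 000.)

  nb ###: next=.  (t=0,i=12, bit7=0)
  nb ##.: next=.  (t=0,i=0, bit6=0)
  nb #.#: next=.  (t=0,i=5, bit5=0)
  nb #..: next=#  (t=0,i=1, bit4=1)
  nb .##: next=#  (t=0,i=8, bit3=1)
  nb .#.: next=.  (t=0,i=4, bit2=0)
  nb ..#: next=.  (t=0,i=3, bit1=0)
  nb ...: next=#  (t=0,i=2, bit0=1)
  bits 00011001 = 25

25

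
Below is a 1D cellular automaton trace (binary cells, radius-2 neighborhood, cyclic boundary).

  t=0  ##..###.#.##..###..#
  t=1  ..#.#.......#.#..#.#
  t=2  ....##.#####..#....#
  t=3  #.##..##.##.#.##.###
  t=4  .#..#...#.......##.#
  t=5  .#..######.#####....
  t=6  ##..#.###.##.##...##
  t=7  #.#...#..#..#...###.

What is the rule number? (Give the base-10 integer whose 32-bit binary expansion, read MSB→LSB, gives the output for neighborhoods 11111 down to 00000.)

3398566303

  #####|#  b31=1 t=2,i=9
  ####.|#  b30=1 t=2,i=10
  ###.#|.  b29=0 t=0,i=6
  ###..|.  b28=0 t=0,i=1
  ##.##|#  b27=1 t=2,i=6
  ##.#.|.  b26=0 t=0,i=7
  ##..#|#  b25=1 t=0,i=2
  ##...|.  b24=0 t=5,i=16
  #.###|#  b23=1 t=2,i=7
  #.##.|.  b22=0 t=0,i=10
  #.#.#|.  b21=0 t=0,i=8
  #.#..|#  b20=1 t=1,i=4
  #..##|.  b19=0 t=0,i=3
  #..#.|.  b18=0 t=1,i=1
  #...#|#  b17=1 t=4,i=6
  #....|.  b16=0 t=1,i=6
  .####|.  b15=0 t=2,i=8
  .###.|.  b14=0 t=0,i=0
  .##.#|.  b13=0 t=2,i=5
  .##..|.  b12=0 t=0,i=11
  .#.##|.  b11=0 t=0,i=9
  .#.#.|.  b10=0 t=1,i=3
  .#..#|.  b9=0 t=1,i=0
  .#...|#  b8=1 t=1,i=5
  ..###|#  b7=1 t=0,i=4
  ..##.|.  b6=0 t=2,i=4
  ..#.#|.  b5=0 t=1,i=2
  ..#..|#  b4=1 t=2,i=14
  ...##|#  b3=1 t=2,i=3
  ...#.|#  b2=1 t=1,i=11
  ....#|#  b1=1 t=1,i=10
  .....|#  b0=1 t=1,i=7
  bits 11001010100100100000000110011111 = 3398566303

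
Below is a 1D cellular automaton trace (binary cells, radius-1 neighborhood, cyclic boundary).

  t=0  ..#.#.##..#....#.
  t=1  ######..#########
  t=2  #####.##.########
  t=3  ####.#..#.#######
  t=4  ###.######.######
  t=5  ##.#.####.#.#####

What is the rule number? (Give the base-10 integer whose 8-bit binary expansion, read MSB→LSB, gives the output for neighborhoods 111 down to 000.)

  [7] ### => #  t=1,i=0
  [6] ##. => .  t=0,i=7
  [5] #.# => #  t=0,i=3
  [4] #.. => #  t=0,i=8
  [3] .## => .  t=0,i=6
  [2] .#. => #  t=0,i=2
  [1] ..# => #  t=0,i=1
  [0] ... => #  t=0,i=0
  bits 10110111 = 183

183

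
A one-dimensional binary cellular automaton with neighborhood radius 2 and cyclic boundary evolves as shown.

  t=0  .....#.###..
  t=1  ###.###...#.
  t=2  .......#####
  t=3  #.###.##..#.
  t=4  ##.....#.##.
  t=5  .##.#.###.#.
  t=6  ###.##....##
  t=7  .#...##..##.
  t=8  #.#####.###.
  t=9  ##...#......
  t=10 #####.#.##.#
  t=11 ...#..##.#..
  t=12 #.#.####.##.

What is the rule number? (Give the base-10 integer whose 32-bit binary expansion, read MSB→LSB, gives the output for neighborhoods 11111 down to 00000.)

  ##### -> .   bit 31 = 0  t=2,i=9
  ####. -> #   bit 30 = 1  t=2,i=10
  ###.# -> .   bit 29 = 0  t=1,i=2
  ###.. -> .   bit 28 = 0  t=0,i=9
  ##.## -> .   bit 27 = 0  t=1,i=3
  ##.#. -> .   bit 26 = 0  t=5,i=3
  ##..# -> .   bit 25 = 0  t=3,i=8
  ##... -> #   bit 24 = 1  t=0,i=10
  #.### -> .   bit 23 = 0  t=0,i=7
  #.##. -> .   bit 22 = 0  t=3,i=6
  #.#.# -> #   bit 21 = 1  t=3,i=0
  #.#.. -> #   bit 20 = 1  t=5,i=10
  #..## -> #   bit 19 = 1  t=5,i=0
  #..#. -> #   bit 18 = 1  t=3,i=9
  #...# -> #   bit 17 = 1  t=1,i=8
  #.... -> .   bit 16 = 0  t=0,i=11
  .#### -> .   bit 15 = 0  t=2,i=8
  .###. -> .   bit 14 = 0  t=0,i=8
  .##.# -> #   bit 13 = 1  t=4,i=10
  .##.. -> #   bit 12 = 1  t=3,i=7
  .#.## -> #   bit 11 = 1  t=0,i=6
  .#.#. -> .   bit 10 = 0  t=3,i=11
  .#..# -> #   bit 9 = 1  t=5,i=11
  .#... -> #   bit 8 = 1  t=7,i=2
  ..### -> #   bit 7 = 1  t=2,i=7
  ..##. -> #   bit 6 = 1  t=5,i=1
  ..#.# -> #   bit 5 = 1  t=0,i=5
  ..#.. -> .   bit 4 = 0  t=7,i=1
  ...## -> #   bit 3 = 1  t=2,i=6
  ...#. -> #   bit 2 = 1  t=0,i=4
  ....# -> .   bit 1 = 0  t=0,i=3
  ..... -> #   bit 0 = 1  t=0,i=0
  bits 01000001001111100011101111101101 = 1094597613

1094597613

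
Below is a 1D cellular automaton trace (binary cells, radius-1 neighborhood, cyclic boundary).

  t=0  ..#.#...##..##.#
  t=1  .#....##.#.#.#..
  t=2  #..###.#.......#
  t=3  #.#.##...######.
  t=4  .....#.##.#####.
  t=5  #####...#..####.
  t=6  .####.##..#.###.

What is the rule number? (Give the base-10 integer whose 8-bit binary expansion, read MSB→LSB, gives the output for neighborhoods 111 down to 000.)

  ### -> #   bit 7 = 1  t=2,i=4
  ##. -> #   bit 6 = 1  t=0,i=9
  #.# -> .   bit 5 = 0  t=0,i=3
  #.. -> .   bit 4 = 0  t=0,i=0
  .## -> .   bit 3 = 0  t=0,i=8
  .#. -> .   bit 2 = 0  t=0,i=2
  ..# -> #   bit 1 = 1  t=0,i=1
  ... -> #   bit 0 = 1  t=0,i=6
  bits 11000011 = 195

195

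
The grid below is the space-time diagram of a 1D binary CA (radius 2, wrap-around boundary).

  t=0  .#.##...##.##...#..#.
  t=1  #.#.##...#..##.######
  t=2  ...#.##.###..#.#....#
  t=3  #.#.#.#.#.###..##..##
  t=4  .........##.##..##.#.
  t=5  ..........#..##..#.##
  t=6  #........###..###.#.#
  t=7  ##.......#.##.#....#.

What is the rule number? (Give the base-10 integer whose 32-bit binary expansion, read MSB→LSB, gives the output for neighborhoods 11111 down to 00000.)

1402223508

  nb #####: next=.  (t=1,i=17, bit31=0)
  nb ####.: next=#  (t=1,i=20, bit30=1)
  nb ###.#: next=.  (t=1,i=0, bit29=0)
  nb ###..: next=#  (t=2,i=10, bit28=1)
  nb ##.##: next=.  (t=0,i=10, bit27=0)
  nb ##.#.: next=.  (t=1,i=1, bit26=0)
  nb ##..#: next=#  (t=2,i=11, bit25=1)
  nb ##...: next=#  (t=0,i=5, bit24=1)
  nb #.###: next=#  (t=1,i=15, bit23=1)
  nb #.##.: next=.  (t=0,i=3, bit22=0)
  nb #.#.#: next=.  (t=1,i=2, bit21=0)
  nb #.#..: next=#  (t=2,i=15, bit20=1)
  nb #..##: next=.  (t=1,i=11, bit19=0)
  nb #..#.: next=#  (t=0,i=0, bit18=1)
  nb #...#: next=.  (t=0,i=6, bit17=0)
  nb #....: next=.  (t=2,i=17, bit16=0)
  nb .####: next=.  (t=1,i=16, bit15=0)
  nb .###.: next=.  (t=2,i=9, bit14=0)
  nb .##.#: next=#  (t=0,i=9, bit13=1)
  nb .##..: next=#  (t=0,i=4, bit12=1)
  nb .#.##: next=#  (t=0,i=2, bit11=1)
  nb .#.#.: next=.  (t=2,i=14, bit10=0)
  nb .#..#: next=#  (t=0,i=17, bit9=1)
  nb .#...: next=#  (t=2,i=0, bit8=1)
  nb ..###: next=#  (t=3,i=19, bit7=1)
  nb ..##.: next=.  (t=0,i=8, bit6=0)
  nb ..#.#: next=.  (t=0,i=1, bit5=0)
  nb ..#..: next=#  (t=0,i=16, bit4=1)
  nb ...##: next=.  (t=0,i=7, bit3=0)
  nb ...#.: next=#  (t=0,i=15, bit2=1)
  nb ....#: next=.  (t=2,i=18, bit1=0)
  nb .....: next=.  (t=4,i=1, bit0=0)
  bits 01010011100101000011101110010100 = 1402223508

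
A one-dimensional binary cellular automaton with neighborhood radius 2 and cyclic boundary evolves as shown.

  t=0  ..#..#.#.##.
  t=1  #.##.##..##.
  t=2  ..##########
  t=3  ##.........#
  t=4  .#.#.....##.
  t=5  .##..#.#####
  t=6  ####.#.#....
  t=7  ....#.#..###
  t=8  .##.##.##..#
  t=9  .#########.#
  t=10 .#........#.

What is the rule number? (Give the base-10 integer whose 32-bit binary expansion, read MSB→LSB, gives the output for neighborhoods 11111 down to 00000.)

516634234

  #####|.  b31=0 t=2,i=4
  ####.|.  b30=0 t=2,i=10
  ###.#|.  b29=0 t=5,i=11
  ###..|#  b28=1 t=2,i=11
  ##.##|#  b27=1 t=1,i=4
  ##.#.|#  b26=1 t=1,i=11
  ##..#|#  b25=1 t=1,i=7
  ##...|.  b24=0 t=0,i=11
  #.###|#  b23=1 t=5,i=7
  #.##.|#  b22=1 t=0,i=9
  #.#.#|.  b21=0 t=0,i=7
  #.#..|.  b20=0 t=4,i=3
  #..##|#  b19=1 t=1,i=8
  #..#.|.  b18=0 t=0,i=4
  #...#|#  b17=1 t=0,i=0
  #....|#  b16=1 t=3,i=3
  .####|.  b15=0 t=2,i=3
  .###.|.  b14=0 t=3,i=0
  .##.#|#  b13=1 t=1,i=3
  .##..|#  b12=1 t=0,i=10
  .#.##|.  b11=0 t=0,i=8
  .#.#.|#  b10=1 t=0,i=6
  .#..#|#  b9=1 t=0,i=3
  .#...|.  b8=0 t=4,i=4
  ..###|.  b7=0 t=2,i=2
  ..##.|#  b6=1 t=1,i=9
  ..#.#|#  b5=1 t=0,i=5
  ..#..|#  b4=1 t=0,i=2
  ...##|#  b3=1 t=3,i=10
  ...#.|.  b2=0 t=0,i=1
  ....#|#  b1=1 t=3,i=9
  .....|.  b0=0 t=3,i=4
  bits 00011110110010110011011001111010 = 516634234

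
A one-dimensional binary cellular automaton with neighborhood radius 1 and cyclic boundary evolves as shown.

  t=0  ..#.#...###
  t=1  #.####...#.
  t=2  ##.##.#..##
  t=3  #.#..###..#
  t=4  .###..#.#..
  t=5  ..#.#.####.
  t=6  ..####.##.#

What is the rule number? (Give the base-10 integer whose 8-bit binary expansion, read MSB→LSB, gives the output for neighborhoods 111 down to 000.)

  ###|#  b7=1 t=0,i=9
  ##.|.  b6=0 t=0,i=10
  #.#|#  b5=1 t=0,i=3
  #..|#  b4=1 t=0,i=0
  .##|.  b3=0 t=0,i=8
  .#.|#  b2=1 t=0,i=2
  ..#|.  b1=0 t=0,i=1
  ...|.  b0=0 t=0,i=6
  bits 10110100 = 180

180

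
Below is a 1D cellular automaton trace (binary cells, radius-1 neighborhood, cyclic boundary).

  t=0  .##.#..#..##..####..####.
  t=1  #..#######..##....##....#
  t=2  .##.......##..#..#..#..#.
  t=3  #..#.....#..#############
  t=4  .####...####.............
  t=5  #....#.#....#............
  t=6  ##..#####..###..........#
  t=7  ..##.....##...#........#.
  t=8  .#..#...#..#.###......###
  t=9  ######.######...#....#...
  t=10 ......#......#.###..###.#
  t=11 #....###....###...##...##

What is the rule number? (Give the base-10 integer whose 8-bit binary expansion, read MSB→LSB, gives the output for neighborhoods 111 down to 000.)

54

  ### -> .   bit 7 = 0  t=0,i=15
  ##. -> .   bit 6 = 0  t=0,i=2
  #.# -> #   bit 5 = 1  t=0,i=3
  #.. -> #   bit 4 = 1  t=0,i=5
  .## -> .   bit 3 = 0  t=0,i=1
  .#. -> #   bit 2 = 1  t=0,i=4
  ..# -> #   bit 1 = 1  t=0,i=0
  ... -> .   bit 0 = 0  t=1,i=15
  bits 00110110 = 54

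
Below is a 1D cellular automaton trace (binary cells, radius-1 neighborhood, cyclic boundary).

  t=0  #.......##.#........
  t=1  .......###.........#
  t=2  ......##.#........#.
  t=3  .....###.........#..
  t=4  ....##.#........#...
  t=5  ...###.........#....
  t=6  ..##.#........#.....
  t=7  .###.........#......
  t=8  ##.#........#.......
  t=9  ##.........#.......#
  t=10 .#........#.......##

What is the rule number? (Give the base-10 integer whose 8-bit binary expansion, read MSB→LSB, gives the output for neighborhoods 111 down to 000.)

74

  nb ###: next=.  (t=1,i=8, bit7=0)
  nb ##.: next=#  (t=0,i=9, bit6=1)
  nb #.#: next=.  (t=0,i=10, bit5=0)
  nb #..: next=.  (t=0,i=1, bit4=0)
  nb .##: next=#  (t=0,i=8, bit3=1)
  nb .#.: next=.  (t=0,i=0, bit2=0)
  nb ..#: next=#  (t=0,i=7, bit1=1)
  nb ...: next=.  (t=0,i=2, bit0=0)
  bits 01001010 = 74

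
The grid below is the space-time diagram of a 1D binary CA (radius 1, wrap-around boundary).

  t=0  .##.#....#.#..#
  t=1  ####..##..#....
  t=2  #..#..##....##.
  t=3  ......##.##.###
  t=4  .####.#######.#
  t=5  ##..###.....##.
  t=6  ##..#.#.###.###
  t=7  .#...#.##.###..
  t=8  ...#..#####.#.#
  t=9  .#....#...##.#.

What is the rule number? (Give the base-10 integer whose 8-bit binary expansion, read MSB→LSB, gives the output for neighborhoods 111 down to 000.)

105

  ###|.  b7=0 t=1,i=1
  ##.|#  b6=1 t=0,i=2
  #.#|#  b5=1 t=0,i=0
  #..|.  b4=0 t=0,i=5
  .##|#  b3=1 t=0,i=1
  .#.|.  b2=0 t=0,i=4
  ..#|.  b1=0 t=0,i=8
  ...|#  b0=1 t=0,i=6
  bits 01101001 = 105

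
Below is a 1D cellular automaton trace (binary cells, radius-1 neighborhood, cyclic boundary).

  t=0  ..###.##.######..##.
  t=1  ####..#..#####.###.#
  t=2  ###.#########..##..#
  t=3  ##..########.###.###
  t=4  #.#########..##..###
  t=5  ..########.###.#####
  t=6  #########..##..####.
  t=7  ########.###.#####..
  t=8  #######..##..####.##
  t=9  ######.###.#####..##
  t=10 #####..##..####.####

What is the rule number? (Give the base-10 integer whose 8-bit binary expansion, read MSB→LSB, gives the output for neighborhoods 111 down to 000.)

  ###|#  b7=1 t=0,i=3
  ##.|.  b6=0 t=0,i=4
  #.#|.  b5=0 t=0,i=5
  #..|#  b4=1 t=0,i=15
  .##|#  b3=1 t=0,i=2
  .#.|#  b2=1 t=1,i=6
  ..#|#  b1=1 t=0,i=1
  ...|#  b0=1 t=0,i=0
  bits 10011111 = 159

159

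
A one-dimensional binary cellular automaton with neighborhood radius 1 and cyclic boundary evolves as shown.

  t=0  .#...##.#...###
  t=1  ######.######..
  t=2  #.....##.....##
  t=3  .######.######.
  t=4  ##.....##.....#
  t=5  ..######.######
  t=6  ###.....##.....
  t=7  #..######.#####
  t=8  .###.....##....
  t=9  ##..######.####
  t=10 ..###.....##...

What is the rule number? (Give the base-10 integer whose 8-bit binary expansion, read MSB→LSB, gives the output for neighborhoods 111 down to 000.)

63

  ### -> .   bit 7 = 0  t=0,i=13
  ##. -> .   bit 6 = 0  t=0,i=6
  #.# -> #   bit 5 = 1  t=0,i=0
  #.. -> #   bit 4 = 1  t=0,i=2
  .## -> #   bit 3 = 1  t=0,i=5
  .#. -> #   bit 2 = 1  t=0,i=1
  ..# -> #   bit 1 = 1  t=0,i=4
  ... -> #   bit 0 = 1  t=0,i=3
  bits 00111111 = 63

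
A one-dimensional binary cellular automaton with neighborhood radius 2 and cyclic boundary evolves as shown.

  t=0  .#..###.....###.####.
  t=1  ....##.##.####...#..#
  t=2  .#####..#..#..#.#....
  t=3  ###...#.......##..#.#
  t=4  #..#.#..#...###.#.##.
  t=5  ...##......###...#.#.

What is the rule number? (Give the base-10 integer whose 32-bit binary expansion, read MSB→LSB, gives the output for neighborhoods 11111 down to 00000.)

50457838

  #####|.  b31=0 t=2,i=3
  ####.|.  b30=0 t=0,i=18
  ###.#|.  b29=0 t=0,i=14
  ###..|.  b28=0 t=0,i=6
  ##.##|.  b27=0 t=0,i=15
  ##.#.|.  b26=0 t=4,i=15
  ##..#|#  b25=1 t=0,i=20
  ##...|#  b24=1 t=0,i=7
  #.###|.  b23=0 t=0,i=16
  #.##.|.  b22=0 t=1,i=7
  #.#.#|.  b21=0 t=4,i=16
  #.#..|.  b20=0 t=2,i=16
  #..##|.  b19=0 t=0,i=3
  #..#.|.  b18=0 t=0,i=0
  #...#|.  b17=0 t=1,i=15
  #....|#  b16=1 t=0,i=8
  .####|#  b15=1 t=0,i=17
  .###.|#  b14=1 t=0,i=5
  .##.#|#  b13=1 t=1,i=5
  .##..|.  b12=0 t=3,i=15
  .#.##|#  b11=1 t=3,i=19
  .#.#.|#  b10=1 t=2,i=15
  .#..#|.  b9=0 t=0,i=2
  .#...|.  b8=0 t=1,i=0
  ..###|#  b7=1 t=0,i=4
  ..##.|#  b6=1 t=1,i=4
  ..#.#|#  b5=1 t=2,i=14
  ..#..|.  b4=0 t=0,i=1
  ...##|#  b3=1 t=0,i=11
  ...#.|#  b2=1 t=1,i=16
  ....#|#  b1=1 t=0,i=10
  .....|.  b0=0 t=0,i=9
  bits 00000011000000011110110011101110 = 50457838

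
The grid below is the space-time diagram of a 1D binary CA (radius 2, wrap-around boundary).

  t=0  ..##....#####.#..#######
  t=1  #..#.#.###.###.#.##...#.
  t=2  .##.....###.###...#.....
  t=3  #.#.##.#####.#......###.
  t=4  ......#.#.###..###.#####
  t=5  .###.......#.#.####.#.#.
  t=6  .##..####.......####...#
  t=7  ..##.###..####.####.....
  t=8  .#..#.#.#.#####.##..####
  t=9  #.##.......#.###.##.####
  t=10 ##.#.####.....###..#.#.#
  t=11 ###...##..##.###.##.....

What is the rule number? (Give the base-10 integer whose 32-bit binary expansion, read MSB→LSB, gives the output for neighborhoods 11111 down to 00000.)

1845875337

  ##### -> .   bit 31 = 0  t=0,i=10
  ####. -> #   bit 30 = 1  t=0,i=11
  ###.# -> #   bit 29 = 1  t=0,i=12
  ###.. -> .   bit 28 = 0  t=0,i=23
  ##.## -> #   bit 27 = 1  t=1,i=10
  ##.#. -> #   bit 26 = 1  t=0,i=13
  ##..# -> #   bit 25 = 1  t=0,i=0
  ##... -> .   bit 24 = 0  t=0,i=4
  #.### -> .   bit 23 = 0  t=1,i=7
  #.##. -> .   bit 22 = 0  t=1,i=17
  #.#.# -> .   bit 21 = 0  t=1,i=5
  #.#.. -> .   bit 20 = 0  t=0,i=14
  #..## -> .   bit 19 = 0  t=0,i=1
  #..#. -> #   bit 18 = 1  t=1,i=2
  #...# -> .   bit 17 = 0  t=1,i=20
  #.... -> #   bit 16 = 1  t=0,i=5
  .#### -> #   bit 15 = 1  t=0,i=9
  .###. -> #   bit 14 = 1  t=1,i=8
  .##.# -> .   bit 13 = 0  t=3,i=5
  .##.. -> #   bit 12 = 1  t=0,i=3
  .#.## -> .   bit 11 = 0  t=1,i=6
  .#.#. -> .   bit 10 = 0  t=1,i=4
  .#..# -> #   bit 9 = 1  t=0,i=15
  .#... -> .   bit 8 = 0  t=2,i=19
  ..### -> #   bit 7 = 1  t=0,i=8
  ..##. -> .   bit 6 = 0  t=0,i=2
  ..#.# -> .   bit 5 = 0  t=1,i=3
  ..#.. -> .   bit 4 = 0  t=2,i=18
  ...## -> #   bit 3 = 1  t=0,i=7
  ...#. -> .   bit 2 = 0  t=1,i=21
  ....# -> .   bit 1 = 0  t=0,i=6
  ..... -> #   bit 0 = 1  t=2,i=5
  bits 01101110000001011101001010001001 = 1845875337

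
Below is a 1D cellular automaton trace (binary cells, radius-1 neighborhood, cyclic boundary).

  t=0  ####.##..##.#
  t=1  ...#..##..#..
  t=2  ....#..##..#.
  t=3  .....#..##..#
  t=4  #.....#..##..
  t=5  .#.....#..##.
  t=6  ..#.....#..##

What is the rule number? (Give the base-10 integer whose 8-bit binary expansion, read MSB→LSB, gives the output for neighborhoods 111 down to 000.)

  ### -> .   bit 7 = 0  t=0,i=0
  ##. -> #   bit 6 = 1  t=0,i=3
  #.# -> .   bit 5 = 0  t=0,i=4
  #.. -> #   bit 4 = 1  t=0,i=7
  .## -> .   bit 3 = 0  t=0,i=5
  .#. -> .   bit 2 = 0  t=1,i=3
  ..# -> .   bit 1 = 0  t=0,i=8
  ... -> .   bit 0 = 0  t=1,i=0
  bits 01010000 = 80

80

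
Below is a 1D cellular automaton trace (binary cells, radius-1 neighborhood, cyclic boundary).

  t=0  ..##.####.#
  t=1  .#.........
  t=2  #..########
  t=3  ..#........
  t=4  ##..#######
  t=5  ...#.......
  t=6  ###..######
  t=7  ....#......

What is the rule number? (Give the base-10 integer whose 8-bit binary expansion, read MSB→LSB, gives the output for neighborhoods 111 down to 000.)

  [7] ### => .  t=0,i=6
  [6] ##. => .  t=0,i=3
  [5] #.# => .  t=0,i=4
  [4] #.. => .  t=0,i=0
  [3] .## => .  t=0,i=2
  [2] .#. => .  t=0,i=10
  [1] ..# => #  t=0,i=1
  [0] ... => #  t=1,i=3
  bits 00000011 = 3

3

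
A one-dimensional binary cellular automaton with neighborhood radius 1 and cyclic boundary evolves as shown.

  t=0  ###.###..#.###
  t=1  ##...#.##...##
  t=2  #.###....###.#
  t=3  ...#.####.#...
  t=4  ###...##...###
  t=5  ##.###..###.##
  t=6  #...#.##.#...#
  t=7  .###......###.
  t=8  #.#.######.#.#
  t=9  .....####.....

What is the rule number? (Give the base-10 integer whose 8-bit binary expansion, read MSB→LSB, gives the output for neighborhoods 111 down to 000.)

  [7] ### => #  t=0,i=0
  [6] ##. => .  t=0,i=2
  [5] #.# => .  t=0,i=3
  [4] #.. => #  t=0,i=7
  [3] .## => .  t=0,i=4
  [2] .#. => .  t=0,i=9
  [1] ..# => #  t=0,i=8
  [0] ... => #  t=1,i=3
  bits 10010011 = 147

147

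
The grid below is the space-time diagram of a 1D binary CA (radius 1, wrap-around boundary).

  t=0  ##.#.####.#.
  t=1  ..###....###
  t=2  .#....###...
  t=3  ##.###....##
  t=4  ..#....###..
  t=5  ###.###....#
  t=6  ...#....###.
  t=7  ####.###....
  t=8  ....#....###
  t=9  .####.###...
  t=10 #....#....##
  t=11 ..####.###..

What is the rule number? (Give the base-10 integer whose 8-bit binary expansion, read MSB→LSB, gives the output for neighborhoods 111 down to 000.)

  ###|.  b7=0 t=0,i=6
  ##.|.  b6=0 t=0,i=1
  #.#|#  b5=1 t=0,i=2
  #..|.  b4=0 t=1,i=0
  .##|.  b3=0 t=0,i=0
  .#.|#  b2=1 t=0,i=3
  ..#|#  b1=1 t=1,i=1
  ...|#  b0=1 t=1,i=6
  bits 00100111 = 39

39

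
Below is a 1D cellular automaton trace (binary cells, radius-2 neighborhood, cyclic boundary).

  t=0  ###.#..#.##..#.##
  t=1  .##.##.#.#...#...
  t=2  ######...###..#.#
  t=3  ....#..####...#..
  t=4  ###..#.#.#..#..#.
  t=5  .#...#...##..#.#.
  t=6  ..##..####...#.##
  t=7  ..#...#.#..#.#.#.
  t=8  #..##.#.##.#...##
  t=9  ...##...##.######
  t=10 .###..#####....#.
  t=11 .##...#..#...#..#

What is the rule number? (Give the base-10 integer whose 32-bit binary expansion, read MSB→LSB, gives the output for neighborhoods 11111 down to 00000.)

1750229995

  #####|.  b31=0 t=0,i=0
  ####.|#  b30=1 t=0,i=1
  ###.#|#  b29=1 t=0,i=2
  ###..|.  b28=0 t=2,i=5
  ##.##|#  b27=1 t=1,i=3
  ##.#.|.  b26=0 t=0,i=3
  ##..#|.  b25=0 t=0,i=11
  ##...|.  b24=0 t=2,i=6
  #.###|.  b23=0 t=0,i=15
  #.##.|#  b22=1 t=0,i=9
  #.#.#|.  b21=0 t=1,i=7
  #.#..|#  b20=1 t=0,i=4
  #..##|.  b19=0 t=3,i=6
  #..#.|.  b18=0 t=0,i=6
  #...#|#  b17=1 t=1,i=11
  #....|.  b16=0 t=1,i=15
  .####|.  b15=0 t=0,i=16
  .###.|#  b14=1 t=2,i=10
  .##.#|#  b13=1 t=1,i=2
  .##..|.  b12=0 t=0,i=10
  .#.##|.  b11=0 t=0,i=8
  .#.#.|.  b10=0 t=1,i=8
  .#..#|#  b9=1 t=0,i=5
  .#...|#  b8=1 t=1,i=10
  ..###|#  b7=1 t=2,i=9
  ..##.|#  b6=1 t=1,i=1
  ..#.#|#  b5=1 t=0,i=7
  ..#..|.  b4=0 t=1,i=13
  ...##|#  b3=1 t=1,i=0
  ...#.|.  b2=0 t=1,i=12
  ....#|#  b1=1 t=1,i=16
  .....|#  b0=1 t=3,i=0
  bits 01101000010100100110001111101011 = 1750229995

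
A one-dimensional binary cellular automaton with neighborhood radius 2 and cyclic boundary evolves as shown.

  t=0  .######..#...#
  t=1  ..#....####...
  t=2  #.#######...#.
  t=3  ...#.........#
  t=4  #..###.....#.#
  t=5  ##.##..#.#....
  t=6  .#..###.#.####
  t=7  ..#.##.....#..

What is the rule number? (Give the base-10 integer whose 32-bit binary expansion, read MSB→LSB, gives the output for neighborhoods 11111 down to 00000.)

  ##### -> .   bit 31 = 0  t=0,i=3
  ####. -> .   bit 30 = 0  t=0,i=5
  ###.# -> .   bit 29 = 0  t=6,i=6
  ###.. -> .   bit 28 = 0  t=0,i=6
  ##.## -> .   bit 27 = 0  t=5,i=2
  ##.#. -> .   bit 26 = 0  t=6,i=0
  ##..# -> #   bit 25 = 1  t=0,i=7
  ##... -> .   bit 24 = 0  t=1,i=11
  #.### -> .   bit 23 = 0  t=0,i=1
  #.##. -> .   bit 22 = 0  t=4,i=13
  #.#.# -> .   bit 21 = 0  t=2,i=0
  #.#.. -> .   bit 20 = 0  t=5,i=9
  #..## -> .   bit 19 = 0  t=4,i=2
  #..#. -> #   bit 18 = 1  t=0,i=8
  #...# -> .   bit 17 = 0  t=0,i=11
  #.... -> #   bit 16 = 1  t=1,i=4
  .#### -> #   bit 15 = 1  t=0,i=2
  .###. -> #   bit 14 = 1  t=4,i=4
  .##.# -> #   bit 13 = 1  t=5,i=1
  .##.. -> #   bit 12 = 1  t=4,i=0
  .#.## -> .   bit 11 = 0  t=0,i=0
  .#.#. -> #   bit 10 = 1  t=2,i=13
  .#..# -> #   bit 9 = 1  t=6,i=2
  .#... -> #   bit 8 = 1  t=0,i=10
  ..### -> #   bit 7 = 1  t=1,i=7
  ..##. -> .   bit 6 = 0  t=5,i=0
  ..#.# -> .   bit 5 = 0  t=0,i=13
  ..#.. -> #   bit 4 = 1  t=0,i=9
  ...## -> #   bit 3 = 1  t=1,i=6
  ...#. -> .   bit 2 = 0  t=0,i=12
  ....# -> #   bit 1 = 1  t=1,i=0
  ..... -> .   bit 0 = 0  t=1,i=13
  bits 00000010000001011111011110011010 = 33945498

33945498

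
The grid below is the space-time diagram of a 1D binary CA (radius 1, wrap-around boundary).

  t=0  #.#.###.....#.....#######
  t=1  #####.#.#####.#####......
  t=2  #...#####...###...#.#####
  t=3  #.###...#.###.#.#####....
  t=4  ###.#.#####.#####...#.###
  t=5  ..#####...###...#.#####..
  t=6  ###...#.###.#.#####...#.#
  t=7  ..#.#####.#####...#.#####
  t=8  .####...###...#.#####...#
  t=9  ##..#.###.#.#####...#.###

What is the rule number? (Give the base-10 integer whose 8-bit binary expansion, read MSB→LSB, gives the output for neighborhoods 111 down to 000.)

111

  [7] ### => .  t=0,i=5
  [6] ##. => #  t=0,i=0
  [5] #.# => #  t=0,i=1
  [4] #.. => .  t=0,i=7
  [3] .## => #  t=0,i=4
  [2] .#. => #  t=0,i=2
  [1] ..# => #  t=0,i=11
  [0] ... => #  t=0,i=8
  bits 01101111 = 111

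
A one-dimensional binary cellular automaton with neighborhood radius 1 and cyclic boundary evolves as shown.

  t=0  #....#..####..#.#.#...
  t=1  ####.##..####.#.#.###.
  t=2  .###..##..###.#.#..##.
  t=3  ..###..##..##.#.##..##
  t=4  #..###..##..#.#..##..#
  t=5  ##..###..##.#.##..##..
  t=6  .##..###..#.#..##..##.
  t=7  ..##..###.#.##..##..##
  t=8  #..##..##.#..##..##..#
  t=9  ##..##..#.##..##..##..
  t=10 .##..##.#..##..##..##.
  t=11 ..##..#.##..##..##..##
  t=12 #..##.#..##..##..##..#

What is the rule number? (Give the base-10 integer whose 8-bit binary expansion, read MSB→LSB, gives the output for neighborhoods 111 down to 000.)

213

  ###|#  b7=1 t=0,i=9
  ##.|#  b6=1 t=0,i=11
  #.#|.  b5=0 t=0,i=15
  #..|#  b4=1 t=0,i=1
  .##|.  b3=0 t=0,i=8
  .#.|#  b2=1 t=0,i=0
  ..#|.  b1=0 t=0,i=4
  ...|#  b0=1 t=0,i=2
  bits 11010101 = 213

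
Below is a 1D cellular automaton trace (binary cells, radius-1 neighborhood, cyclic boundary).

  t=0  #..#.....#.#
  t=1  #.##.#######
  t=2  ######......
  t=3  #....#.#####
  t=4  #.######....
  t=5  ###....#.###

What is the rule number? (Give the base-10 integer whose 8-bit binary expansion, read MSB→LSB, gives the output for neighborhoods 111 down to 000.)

111

  ### -> .   bit 7 = 0  t=1,i=6
  ##. -> #   bit 6 = 1  t=0,i=0
  #.# -> #   bit 5 = 1  t=0,i=10
  #.. -> .   bit 4 = 0  t=0,i=1
  .## -> #   bit 3 = 1  t=0,i=11
  .#. -> #   bit 2 = 1  t=0,i=3
  ..# -> #   bit 1 = 1  t=0,i=2
  ... -> #   bit 0 = 1  t=0,i=5
  bits 01101111 = 111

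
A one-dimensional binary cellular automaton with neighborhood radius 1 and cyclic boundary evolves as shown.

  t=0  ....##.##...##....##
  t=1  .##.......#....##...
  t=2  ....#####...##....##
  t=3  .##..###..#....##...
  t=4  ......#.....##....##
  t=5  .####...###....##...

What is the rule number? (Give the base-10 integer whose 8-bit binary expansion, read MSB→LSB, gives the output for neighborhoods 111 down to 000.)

129

  nb ###: next=#  (t=2,i=5, bit7=1)
  nb ##.: next=.  (t=0,i=5, bit6=0)
  nb #.#: next=.  (t=0,i=6, bit5=0)
  nb #..: next=.  (t=0,i=0, bit4=0)
  nb .##: next=.  (t=0,i=4, bit3=0)
  nb .#.: next=.  (t=1,i=10, bit2=0)
  nb ..#: next=.  (t=0,i=3, bit1=0)
  nb ...: next=#  (t=0,i=1, bit0=1)
  bits 10000001 = 129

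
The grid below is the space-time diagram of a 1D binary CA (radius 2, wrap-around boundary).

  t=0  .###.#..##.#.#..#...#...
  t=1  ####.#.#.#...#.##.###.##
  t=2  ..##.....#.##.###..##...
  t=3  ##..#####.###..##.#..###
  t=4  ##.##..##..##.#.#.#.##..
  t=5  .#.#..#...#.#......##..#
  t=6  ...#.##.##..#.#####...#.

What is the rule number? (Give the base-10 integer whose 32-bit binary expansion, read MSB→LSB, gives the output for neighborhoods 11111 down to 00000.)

1902078111

  [31] ##### => .  t=1,i=0
  [30] ####. => #  t=1,i=2
  [29] ###.# => #  t=0,i=3
  [28] ###.. => #  t=2,i=16
  [27] ##.## => .  t=1,i=17
  [26] ##.#. => .  t=0,i=4
  [25] ##..# => .  t=2,i=17
  [24] ##... => #  t=2,i=4
  [23] #.### => .  t=1,i=18
  [22] #.##. => #  t=1,i=15
  [21] #.#.# => .  t=0,i=11
  [20] #.#.. => #  t=0,i=5
  [19] #..## => #  t=0,i=7
  [18] #..#. => #  t=0,i=15
  [17] #...# => #  t=0,i=18
  [16] #.... => #  t=0,i=22
  [15] .#### => .  t=1,i=23
  [14] .###. => #  t=0,i=2
  [13] .##.# => #  t=0,i=9
  [12] .##.. => .  t=2,i=3
  [11] .#.## => #  t=1,i=14
  [10] .#.#. => .  t=0,i=12
  [9] .#..# => .  t=0,i=6
  [8] .#... => .  t=0,i=17
  [7] ..### => #  t=0,i=1
  [6] ..##. => .  t=0,i=8
  [5] ..#.# => .  t=1,i=13
  [4] ..#.. => #  t=0,i=16
  [3] ...## => #  t=0,i=0
  [2] ...#. => #  t=0,i=19
  [1] ....# => #  t=0,i=23
  [0] ..... => #  t=2,i=6
  bits 01110001010111110110100010011111 = 1902078111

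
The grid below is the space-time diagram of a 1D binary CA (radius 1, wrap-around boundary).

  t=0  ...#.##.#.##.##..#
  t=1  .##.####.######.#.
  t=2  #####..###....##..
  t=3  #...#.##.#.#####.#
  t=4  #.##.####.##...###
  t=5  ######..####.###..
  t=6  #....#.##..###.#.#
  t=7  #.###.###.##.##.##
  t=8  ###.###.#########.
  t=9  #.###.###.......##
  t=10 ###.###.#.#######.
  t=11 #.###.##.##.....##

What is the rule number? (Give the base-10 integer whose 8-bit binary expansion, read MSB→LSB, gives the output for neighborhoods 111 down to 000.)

  ### -> .   bit 7 = 0  t=1,i=5
  ##. -> #   bit 6 = 1  t=0,i=6
  #.# -> #   bit 5 = 1  t=0,i=4
  #.. -> .   bit 4 = 0  t=0,i=0
  .## -> #   bit 3 = 1  t=0,i=5
  .#. -> .   bit 2 = 0  t=0,i=3
  ..# -> #   bit 1 = 1  t=0,i=2
  ... -> #   bit 0 = 1  t=0,i=1
  bits 01101011 = 107

107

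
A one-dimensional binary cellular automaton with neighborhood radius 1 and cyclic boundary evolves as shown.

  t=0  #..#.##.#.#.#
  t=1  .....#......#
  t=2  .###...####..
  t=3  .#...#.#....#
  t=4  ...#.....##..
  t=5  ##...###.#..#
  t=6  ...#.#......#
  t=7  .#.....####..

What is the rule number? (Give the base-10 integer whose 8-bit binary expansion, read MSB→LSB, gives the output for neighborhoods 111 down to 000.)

  nb ###: next=.  (t=2,i=2, bit7=0)
  nb ##.: next=.  (t=0,i=0, bit6=0)
  nb #.#: next=.  (t=0,i=4, bit5=0)
  nb #..: next=.  (t=0,i=1, bit4=0)
  nb .##: next=#  (t=0,i=5, bit3=1)
  nb .#.: next=.  (t=0,i=3, bit2=0)
  nb ..#: next=.  (t=0,i=2, bit1=0)
  nb ...: next=#  (t=1,i=1, bit0=1)
  bits 00001001 = 9

9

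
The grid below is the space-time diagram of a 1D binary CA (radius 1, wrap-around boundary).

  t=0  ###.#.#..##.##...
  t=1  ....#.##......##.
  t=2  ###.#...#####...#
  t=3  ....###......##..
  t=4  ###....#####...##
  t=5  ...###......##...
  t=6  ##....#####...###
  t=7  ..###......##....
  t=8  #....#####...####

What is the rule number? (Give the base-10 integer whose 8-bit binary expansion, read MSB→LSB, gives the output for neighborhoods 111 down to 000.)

21

  nb ###: next=.  (t=0,i=1, bit7=0)
  nb ##.: next=.  (t=0,i=2, bit6=0)
  nb #.#: next=.  (t=0,i=3, bit5=0)
  nb #..: next=#  (t=0,i=7, bit4=1)
  nb .##: next=.  (t=0,i=0, bit3=0)
  nb .#.: next=#  (t=0,i=4, bit2=1)
  nb ..#: next=.  (t=0,i=8, bit1=0)
  nb ...: next=#  (t=0,i=15, bit0=1)
  bits 00010101 = 21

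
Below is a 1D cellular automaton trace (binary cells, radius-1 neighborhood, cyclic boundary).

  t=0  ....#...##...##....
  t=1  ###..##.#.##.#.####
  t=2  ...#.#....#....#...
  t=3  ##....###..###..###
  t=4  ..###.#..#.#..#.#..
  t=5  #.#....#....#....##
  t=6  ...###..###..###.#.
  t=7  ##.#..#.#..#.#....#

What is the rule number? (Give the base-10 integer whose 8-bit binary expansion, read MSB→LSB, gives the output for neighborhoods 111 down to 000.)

25

  nb ###: next=.  (t=1,i=0, bit7=0)
  nb ##.: next=.  (t=0,i=9, bit6=0)
  nb #.#: next=.  (t=1,i=7, bit5=0)
  nb #..: next=#  (t=0,i=5, bit4=1)
  nb .##: next=#  (t=0,i=8, bit3=1)
  nb .#.: next=.  (t=0,i=4, bit2=0)
  nb ..#: next=.  (t=0,i=3, bit1=0)
  nb ...: next=#  (t=0,i=0, bit0=1)
  bits 00011001 = 25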